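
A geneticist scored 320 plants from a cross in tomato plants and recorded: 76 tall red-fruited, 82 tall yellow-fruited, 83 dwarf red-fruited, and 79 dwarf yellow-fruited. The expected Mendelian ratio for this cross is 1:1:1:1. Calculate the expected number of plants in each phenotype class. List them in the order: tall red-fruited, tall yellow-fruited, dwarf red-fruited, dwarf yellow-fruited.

80, 80, 80, 80

The 1:1:1:1 ratio has 4 parts, so with N = 320 the expected counts are:
  tall red-fruited: 320 × 1/4 = 80
  tall yellow-fruited: 320 × 1/4 = 80
  dwarf red-fruited: 320 × 1/4 = 80
  dwarf yellow-fruited: 320 × 1/4 = 80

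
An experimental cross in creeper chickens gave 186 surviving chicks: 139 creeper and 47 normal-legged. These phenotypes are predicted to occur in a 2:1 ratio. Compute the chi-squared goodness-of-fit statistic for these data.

5.444

Under the 2:1 hypothesis (Σ ratio = 3, N = 186):
  creeper: 186 × 2/3 = 124
  normal-legged: 186 × 1/3 = 62
χ² = Σ (O − E)² / E
  creeper: (139 − 124)² / 124 = 1.8145
  normal-legged: (47 − 62)² / 62 = 3.6290
χ² = 1.8145 + 3.6290 = 5.4435 ≈ 5.444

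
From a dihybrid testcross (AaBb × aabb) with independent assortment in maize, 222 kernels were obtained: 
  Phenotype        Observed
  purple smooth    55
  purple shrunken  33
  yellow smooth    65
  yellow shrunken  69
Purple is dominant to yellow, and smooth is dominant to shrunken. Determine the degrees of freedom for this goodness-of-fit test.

A dihybrid testcross with independent assortment gives a 1:1:1:1 ratio.
A goodness-of-fit test with 4 phenotype classes has df = 4 − 1 = 3.

3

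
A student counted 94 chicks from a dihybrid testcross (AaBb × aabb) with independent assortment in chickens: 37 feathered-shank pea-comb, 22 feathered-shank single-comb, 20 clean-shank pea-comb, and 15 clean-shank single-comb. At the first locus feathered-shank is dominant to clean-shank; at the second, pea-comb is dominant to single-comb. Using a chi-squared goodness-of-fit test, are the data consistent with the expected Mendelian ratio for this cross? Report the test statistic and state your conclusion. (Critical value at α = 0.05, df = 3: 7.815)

A dihybrid testcross with independent assortment gives a 1:1:1:1 ratio.
Under the 1:1:1:1 hypothesis (Σ ratio = 4, N = 94):
  feathered-shank pea-comb: 94 × 1/4 = 23.5
  feathered-shank single-comb: 94 × 1/4 = 23.5
  clean-shank pea-comb: 94 × 1/4 = 23.5
  clean-shank single-comb: 94 × 1/4 = 23.5
χ² = Σ (O − E)² / E
  feathered-shank pea-comb: (37 − 23.5)² / 23.5 = 7.7553
  feathered-shank single-comb: (22 − 23.5)² / 23.5 = 0.0957
  clean-shank pea-comb: (20 − 23.5)² / 23.5 = 0.5213
  clean-shank single-comb: (15 − 23.5)² / 23.5 = 3.0745
χ² = 7.7553 + 0.0957 + 0.5213 + 3.0745 = 11.4468 ≈ 11.447
Degrees of freedom = 4 − 1 = 3; critical value at α = 0.05 is 7.815.
Since 11.447 > 7.815, we reject the null hypothesis — the data do not fit the 1:1:1:1 ratio.

11.447; not consistent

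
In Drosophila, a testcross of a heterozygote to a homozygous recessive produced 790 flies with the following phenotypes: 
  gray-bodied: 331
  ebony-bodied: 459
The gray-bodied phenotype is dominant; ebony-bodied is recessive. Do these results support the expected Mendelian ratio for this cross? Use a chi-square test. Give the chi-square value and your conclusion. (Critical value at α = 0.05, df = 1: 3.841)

20.739; not consistent

A testcross of a heterozygote (Aa × aa) gives a 1:1 phenotypic ratio.
Total ratio parts = 2. Expected numbers out of 790:
  gray-bodied: 790 × 1/2 = 395
  ebony-bodied: 790 × 1/2 = 395
χ² = Σ (O − E)² / E
  gray-bodied: (331 − 395)² / 395 = 10.3696
  ebony-bodied: (459 − 395)² / 395 = 10.3696
χ² = 10.3696 + 10.3696 = 20.7392 ≈ 20.739
Degrees of freedom = 2 − 1 = 1; critical value at α = 0.05 is 3.841.
Since 20.739 > 3.841, we reject the null hypothesis — the data do not fit the 1:1 ratio.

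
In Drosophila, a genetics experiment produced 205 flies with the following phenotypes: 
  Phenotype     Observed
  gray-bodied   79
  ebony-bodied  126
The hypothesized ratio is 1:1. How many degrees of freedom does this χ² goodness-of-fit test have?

A goodness-of-fit test with 2 phenotype classes has df = 2 − 1 = 1.

1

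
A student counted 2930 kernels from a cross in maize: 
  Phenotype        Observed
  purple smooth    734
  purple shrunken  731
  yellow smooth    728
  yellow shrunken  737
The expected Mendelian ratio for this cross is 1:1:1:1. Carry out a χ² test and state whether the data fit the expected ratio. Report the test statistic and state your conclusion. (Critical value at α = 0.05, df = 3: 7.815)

0.061; consistent

Expected counts for N = 2930 under a 1:1:1:1 ratio (total parts = 4):
  purple smooth: 2930 × 1/4 = 732.5
  purple shrunken: 2930 × 1/4 = 732.5
  yellow smooth: 2930 × 1/4 = 732.5
  yellow shrunken: 2930 × 1/4 = 732.5
χ² = Σ (O − E)² / E
  purple smooth: (734 − 732.5)² / 732.5 = 0.0031
  purple shrunken: (731 − 732.5)² / 732.5 = 0.0031
  yellow smooth: (728 − 732.5)² / 732.5 = 0.0276
  yellow shrunken: (737 − 732.5)² / 732.5 = 0.0276
χ² = 0.0031 + 0.0031 + 0.0276 + 0.0276 = 0.0614 ≈ 0.061
Degrees of freedom = 4 − 1 = 3; critical value at α = 0.05 is 7.815.
Since 0.061 < 7.815, we fail to reject the null hypothesis — the data are consistent with the 1:1:1:1 ratio.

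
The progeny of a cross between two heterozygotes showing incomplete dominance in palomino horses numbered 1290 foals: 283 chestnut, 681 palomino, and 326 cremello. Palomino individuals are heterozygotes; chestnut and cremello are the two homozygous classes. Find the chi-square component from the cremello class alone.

With incomplete dominance, a heterozygote × heterozygote cross gives a 1:2:1 phenotypic ratio.
Expected counts for N = 1290 under a 1:2:1 ratio (total parts = 4):
  chestnut: 1290 × 1/4 = 322.5
  palomino: 1290 × 2/4 = 645
  cremello: 1290 × 1/4 = 322.5
Contribution of cremello: (326 − 322.5)² / 322.5 = 0.0380

0.038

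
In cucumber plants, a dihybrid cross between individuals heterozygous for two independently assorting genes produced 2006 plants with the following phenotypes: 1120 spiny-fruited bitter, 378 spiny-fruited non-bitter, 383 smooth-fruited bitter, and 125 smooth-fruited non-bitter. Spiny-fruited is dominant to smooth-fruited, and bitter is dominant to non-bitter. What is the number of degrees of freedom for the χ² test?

A dihybrid F₂ with independent assortment and complete dominance at both loci gives a 9:3:3:1 phenotypic ratio.
A goodness-of-fit test with 4 phenotype classes has df = 4 − 1 = 3.

3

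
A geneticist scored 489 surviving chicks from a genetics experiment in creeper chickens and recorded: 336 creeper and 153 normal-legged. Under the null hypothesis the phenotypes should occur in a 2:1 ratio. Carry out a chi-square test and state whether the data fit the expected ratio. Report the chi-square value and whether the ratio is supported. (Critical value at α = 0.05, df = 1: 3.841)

Under the 2:1 hypothesis (Σ ratio = 3, N = 489):
  creeper: 489 × 2/3 = 326
  normal-legged: 489 × 1/3 = 163
χ² = Σ (O − E)² / E
  creeper: (336 − 326)² / 326 = 0.3067
  normal-legged: (153 − 163)² / 163 = 0.6135
χ² = 0.3067 + 0.6135 = 0.9202 ≈ 0.920
Degrees of freedom = 2 − 1 = 1; critical value at α = 0.05 is 3.841.
Since 0.920 < 3.841, we fail to reject the null hypothesis — the data are consistent with the 2:1 ratio.

0.920; consistent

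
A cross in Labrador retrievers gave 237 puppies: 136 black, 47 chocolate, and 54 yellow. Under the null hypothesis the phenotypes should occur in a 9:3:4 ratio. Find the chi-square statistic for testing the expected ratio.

Under the 9:3:4 hypothesis (Σ ratio = 16, N = 237):
  black: 237 × 9/16 = 133.3125
  chocolate: 237 × 3/16 = 44.4375
  yellow: 237 × 4/16 = 59.25
χ² = Σ (O − E)² / E
  black: (136 − 133.3125)² / 133.3125 = 0.0542
  chocolate: (47 − 44.4375)² / 44.4375 = 0.1478
  yellow: (54 − 59.25)² / 59.25 = 0.4652
χ² = 0.0542 + 0.1478 + 0.4652 = 0.6672 ≈ 0.667

0.667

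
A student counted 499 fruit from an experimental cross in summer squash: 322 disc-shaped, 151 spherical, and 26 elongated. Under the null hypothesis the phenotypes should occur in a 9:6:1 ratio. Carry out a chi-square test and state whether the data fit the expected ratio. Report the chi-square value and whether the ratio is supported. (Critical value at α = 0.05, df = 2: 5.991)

13.917; not consistent

The 9:6:1 ratio has 16 parts, so with N = 499 the expected counts are:
  disc-shaped: 499 × 9/16 = 280.6875
  spherical: 499 × 6/16 = 187.125
  elongated: 499 × 1/16 = 31.1875
χ² = Σ (O − E)² / E
  disc-shaped: (322 − 280.6875)² / 280.6875 = 6.0805
  spherical: (151 − 187.125)² / 187.125 = 6.9740
  elongated: (26 − 31.1875)² / 31.1875 = 0.8629
χ² = 6.0805 + 6.9740 + 0.8629 = 13.9174 ≈ 13.917
Degrees of freedom = 3 − 1 = 2; critical value at α = 0.05 is 5.991.
Since 13.917 > 5.991, we reject the null hypothesis — the data do not fit the 9:6:1 ratio.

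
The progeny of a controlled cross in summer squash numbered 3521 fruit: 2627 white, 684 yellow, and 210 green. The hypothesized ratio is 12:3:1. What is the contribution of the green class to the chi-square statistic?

Under the 12:3:1 hypothesis (Σ ratio = 16, N = 3521):
  white: 3521 × 12/16 = 2640.75
  yellow: 3521 × 3/16 = 660.1875
  green: 3521 × 1/16 = 220.0625
Contribution of green: (210 − 220.0625)² / 220.0625 = 0.4601

0.460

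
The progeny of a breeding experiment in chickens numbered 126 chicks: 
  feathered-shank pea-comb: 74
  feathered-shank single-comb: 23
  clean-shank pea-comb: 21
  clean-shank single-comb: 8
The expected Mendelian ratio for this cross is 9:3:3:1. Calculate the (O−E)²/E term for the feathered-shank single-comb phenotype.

The 9:3:3:1 ratio has 16 parts, so with N = 126 the expected counts are:
  feathered-shank pea-comb: 126 × 9/16 = 70.875
  feathered-shank single-comb: 126 × 3/16 = 23.625
  clean-shank pea-comb: 126 × 3/16 = 23.625
  clean-shank single-comb: 126 × 1/16 = 7.875
Contribution of feathered-shank single-comb: (23 − 23.625)² / 23.625 = 0.0165

0.017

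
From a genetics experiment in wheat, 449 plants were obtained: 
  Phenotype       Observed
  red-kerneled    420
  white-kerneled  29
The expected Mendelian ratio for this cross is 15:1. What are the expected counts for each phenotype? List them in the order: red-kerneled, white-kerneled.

Expected counts for N = 449 under a 15:1 ratio (total parts = 16):
  red-kerneled: 449 × 15/16 = 420.9375
  white-kerneled: 449 × 1/16 = 28.0625

420.9375, 28.0625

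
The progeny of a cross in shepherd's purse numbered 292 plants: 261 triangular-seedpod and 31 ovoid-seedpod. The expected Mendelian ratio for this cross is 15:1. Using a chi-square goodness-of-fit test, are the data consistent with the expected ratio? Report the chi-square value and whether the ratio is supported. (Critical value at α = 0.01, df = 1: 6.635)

9.501; not consistent

The 15:1 ratio has 16 parts, so with N = 292 the expected counts are:
  triangular-seedpod: 292 × 15/16 = 273.75
  ovoid-seedpod: 292 × 1/16 = 18.25
χ² = Σ (O − E)² / E
  triangular-seedpod: (261 − 273.75)² / 273.75 = 0.5938
  ovoid-seedpod: (31 − 18.25)² / 18.25 = 8.9075
χ² = 0.5938 + 8.9075 = 9.5013 ≈ 9.501
Degrees of freedom = 2 − 1 = 1; critical value at α = 0.01 is 6.635.
Since 9.501 > 6.635, we reject the null hypothesis — the data do not fit the 15:1 ratio.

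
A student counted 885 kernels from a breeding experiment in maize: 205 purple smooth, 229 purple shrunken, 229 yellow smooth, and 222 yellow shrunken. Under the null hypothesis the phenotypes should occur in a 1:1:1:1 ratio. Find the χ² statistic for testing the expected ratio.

Total ratio parts = 4. Expected numbers out of 885:
  purple smooth: 885 × 1/4 = 221.25
  purple shrunken: 885 × 1/4 = 221.25
  yellow smooth: 885 × 1/4 = 221.25
  yellow shrunken: 885 × 1/4 = 221.25
χ² = Σ (O − E)² / E
  purple smooth: (205 − 221.25)² / 221.25 = 1.1935
  purple shrunken: (229 − 221.25)² / 221.25 = 0.2715
  yellow smooth: (229 − 221.25)² / 221.25 = 0.2715
  yellow shrunken: (222 − 221.25)² / 221.25 = 0.0025
χ² = 1.1935 + 0.2715 + 0.2715 + 0.0025 = 1.739

1.739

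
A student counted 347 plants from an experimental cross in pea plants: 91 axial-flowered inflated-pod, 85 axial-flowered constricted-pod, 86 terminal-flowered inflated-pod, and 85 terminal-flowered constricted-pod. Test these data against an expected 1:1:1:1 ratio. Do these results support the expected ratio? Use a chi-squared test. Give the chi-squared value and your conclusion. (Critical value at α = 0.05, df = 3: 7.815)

Total ratio parts = 4. Expected numbers out of 347:
  axial-flowered inflated-pod: 347 × 1/4 = 86.75
  axial-flowered constricted-pod: 347 × 1/4 = 86.75
  terminal-flowered inflated-pod: 347 × 1/4 = 86.75
  terminal-flowered constricted-pod: 347 × 1/4 = 86.75
χ² = Σ (O − E)² / E
  axial-flowered inflated-pod: (91 − 86.75)² / 86.75 = 0.2082
  axial-flowered constricted-pod: (85 − 86.75)² / 86.75 = 0.0353
  terminal-flowered inflated-pod: (86 − 86.75)² / 86.75 = 0.0065
  terminal-flowered constricted-pod: (85 − 86.75)² / 86.75 = 0.0353
χ² = 0.2082 + 0.0353 + 0.0065 + 0.0353 = 0.2853 ≈ 0.285
Degrees of freedom = 4 − 1 = 3; critical value at α = 0.05 is 7.815.
Since 0.285 < 7.815, we fail to reject the null hypothesis — the data are consistent with the 1:1:1:1 ratio.

0.285; consistent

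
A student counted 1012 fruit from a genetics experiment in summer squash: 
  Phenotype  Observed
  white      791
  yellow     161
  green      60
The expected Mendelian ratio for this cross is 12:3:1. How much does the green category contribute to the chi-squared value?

0.167

Total ratio parts = 16. Expected numbers out of 1012:
  white: 1012 × 12/16 = 759
  yellow: 1012 × 3/16 = 189.75
  green: 1012 × 1/16 = 63.25
Contribution of green: (60 − 63.25)² / 63.25 = 0.1670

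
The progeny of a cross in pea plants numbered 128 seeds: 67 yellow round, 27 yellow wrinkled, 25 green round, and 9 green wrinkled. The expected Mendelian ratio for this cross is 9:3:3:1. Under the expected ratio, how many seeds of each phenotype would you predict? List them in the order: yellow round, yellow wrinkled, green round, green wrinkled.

72, 24, 24, 8

Total ratio parts = 16. Expected numbers out of 128:
  yellow round: 128 × 9/16 = 72
  yellow wrinkled: 128 × 3/16 = 24
  green round: 128 × 3/16 = 24
  green wrinkled: 128 × 1/16 = 8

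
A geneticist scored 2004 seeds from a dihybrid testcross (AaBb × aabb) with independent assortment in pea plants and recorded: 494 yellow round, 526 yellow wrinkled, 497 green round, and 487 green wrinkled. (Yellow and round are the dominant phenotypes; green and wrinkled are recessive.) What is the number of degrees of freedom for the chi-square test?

3

A dihybrid testcross with independent assortment gives a 1:1:1:1 ratio.
A goodness-of-fit test with 4 phenotype classes has df = 4 − 1 = 3.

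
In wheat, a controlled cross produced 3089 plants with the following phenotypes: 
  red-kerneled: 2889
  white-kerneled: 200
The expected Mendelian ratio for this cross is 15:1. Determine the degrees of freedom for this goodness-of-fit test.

A goodness-of-fit test with 2 phenotype classes has df = 2 − 1 = 1.

1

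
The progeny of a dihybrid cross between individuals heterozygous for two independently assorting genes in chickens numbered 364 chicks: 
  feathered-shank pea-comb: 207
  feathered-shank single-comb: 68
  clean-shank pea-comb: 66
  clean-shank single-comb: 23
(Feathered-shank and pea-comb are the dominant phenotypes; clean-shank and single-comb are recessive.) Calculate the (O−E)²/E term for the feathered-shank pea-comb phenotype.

0.025

A dihybrid F₂ with independent assortment and complete dominance at both loci gives a 9:3:3:1 phenotypic ratio.
Expected counts for N = 364 under a 9:3:3:1 ratio (total parts = 16):
  feathered-shank pea-comb: 364 × 9/16 = 204.75
  feathered-shank single-comb: 364 × 3/16 = 68.25
  clean-shank pea-comb: 364 × 3/16 = 68.25
  clean-shank single-comb: 364 × 1/16 = 22.75
Contribution of feathered-shank pea-comb: (207 − 204.75)² / 204.75 = 0.0247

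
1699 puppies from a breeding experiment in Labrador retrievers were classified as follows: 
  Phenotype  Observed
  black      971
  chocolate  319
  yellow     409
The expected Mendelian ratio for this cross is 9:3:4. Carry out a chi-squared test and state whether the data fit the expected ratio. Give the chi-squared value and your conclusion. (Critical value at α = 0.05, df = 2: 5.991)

0.830; consistent

Expected counts for N = 1699 under a 9:3:4 ratio (total parts = 16):
  black: 1699 × 9/16 = 955.6875
  chocolate: 1699 × 3/16 = 318.5625
  yellow: 1699 × 4/16 = 424.75
χ² = Σ (O − E)² / E
  black: (971 − 955.6875)² / 955.6875 = 0.2453
  chocolate: (319 − 318.5625)² / 318.5625 = 0.0006
  yellow: (409 − 424.75)² / 424.75 = 0.5840
χ² = 0.2453 + 0.0006 + 0.5840 = 0.8299 ≈ 0.830
Degrees of freedom = 3 − 1 = 2; critical value at α = 0.05 is 5.991.
Since 0.830 < 5.991, we fail to reject the null hypothesis — the data are consistent with the 9:3:4 ratio.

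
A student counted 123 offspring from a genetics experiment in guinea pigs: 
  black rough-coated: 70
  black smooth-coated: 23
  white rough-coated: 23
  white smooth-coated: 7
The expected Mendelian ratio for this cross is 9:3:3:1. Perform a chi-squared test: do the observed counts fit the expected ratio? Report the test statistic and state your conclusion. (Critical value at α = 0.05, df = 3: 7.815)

0.071; consistent

Expected counts for N = 123 under a 9:3:3:1 ratio (total parts = 16):
  black rough-coated: 123 × 9/16 = 69.1875
  black smooth-coated: 123 × 3/16 = 23.0625
  white rough-coated: 123 × 3/16 = 23.0625
  white smooth-coated: 123 × 1/16 = 7.6875
χ² = Σ (O − E)² / E
  black rough-coated: (70 − 69.1875)² / 69.1875 = 0.0095
  black smooth-coated: (23 − 23.0625)² / 23.0625 = 0.0002
  white rough-coated: (23 − 23.0625)² / 23.0625 = 0.0002
  white smooth-coated: (7 − 7.6875)² / 7.6875 = 0.0615
χ² = 0.0095 + 0.0002 + 0.0002 + 0.0615 = 0.0714 ≈ 0.071
Degrees of freedom = 4 − 1 = 3; critical value at α = 0.05 is 7.815.
Since 0.071 < 7.815, we fail to reject the null hypothesis — the data are consistent with the 9:3:3:1 ratio.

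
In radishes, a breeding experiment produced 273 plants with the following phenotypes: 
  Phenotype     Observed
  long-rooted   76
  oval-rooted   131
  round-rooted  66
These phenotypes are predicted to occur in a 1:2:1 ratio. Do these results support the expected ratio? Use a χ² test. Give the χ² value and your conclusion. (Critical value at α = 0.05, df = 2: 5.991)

1.176; consistent

Expected counts for N = 273 under a 1:2:1 ratio (total parts = 4):
  long-rooted: 273 × 1/4 = 68.25
  oval-rooted: 273 × 2/4 = 136.5
  round-rooted: 273 × 1/4 = 68.25
χ² = Σ (O − E)² / E
  long-rooted: (76 − 68.25)² / 68.25 = 0.8800
  oval-rooted: (131 − 136.5)² / 136.5 = 0.2216
  round-rooted: (66 − 68.25)² / 68.25 = 0.0742
χ² = 0.8800 + 0.2216 + 0.0742 = 1.1758 ≈ 1.176
Degrees of freedom = 3 − 1 = 2; critical value at α = 0.05 is 5.991.
Since 1.176 < 5.991, we fail to reject the null hypothesis — the data are consistent with the 1:2:1 ratio.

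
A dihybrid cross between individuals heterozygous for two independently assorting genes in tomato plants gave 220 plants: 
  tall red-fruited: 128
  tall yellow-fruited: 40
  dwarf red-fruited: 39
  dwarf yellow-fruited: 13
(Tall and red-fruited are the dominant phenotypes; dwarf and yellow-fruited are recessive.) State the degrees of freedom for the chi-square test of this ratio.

A dihybrid F₂ with independent assortment and complete dominance at both loci gives a 9:3:3:1 phenotypic ratio.
A goodness-of-fit test with 4 phenotype classes has df = 4 − 1 = 3.

3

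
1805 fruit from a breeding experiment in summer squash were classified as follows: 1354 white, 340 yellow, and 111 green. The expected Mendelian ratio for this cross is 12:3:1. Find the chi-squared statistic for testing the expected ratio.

0.036

Total ratio parts = 16. Expected numbers out of 1805:
  white: 1805 × 12/16 = 1353.75
  yellow: 1805 × 3/16 = 338.4375
  green: 1805 × 1/16 = 112.8125
χ² = Σ (O − E)² / E
  white: (1354 − 1353.75)² / 1353.75 = 0.0000
  yellow: (340 − 338.4375)² / 338.4375 = 0.0072
  green: (111 − 112.8125)² / 112.8125 = 0.0291
χ² = 0.0000 + 0.0072 + 0.0291 = 0.0363 ≈ 0.036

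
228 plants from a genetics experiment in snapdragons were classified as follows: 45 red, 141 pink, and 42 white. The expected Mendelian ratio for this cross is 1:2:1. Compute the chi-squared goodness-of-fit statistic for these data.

12.868

The 1:2:1 ratio has 4 parts, so with N = 228 the expected counts are:
  red: 228 × 1/4 = 57
  pink: 228 × 2/4 = 114
  white: 228 × 1/4 = 57
χ² = Σ (O − E)² / E
  red: (45 − 57)² / 57 = 2.5263
  pink: (141 − 114)² / 114 = 6.3947
  white: (42 − 57)² / 57 = 3.9474
χ² = 2.5263 + 6.3947 + 3.9474 = 12.8684 ≈ 12.868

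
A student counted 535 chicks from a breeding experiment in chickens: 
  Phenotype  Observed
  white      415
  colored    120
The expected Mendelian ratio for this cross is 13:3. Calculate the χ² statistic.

4.756

Under the 13:3 hypothesis (Σ ratio = 16, N = 535):
  white: 535 × 13/16 = 434.6875
  colored: 535 × 3/16 = 100.3125
χ² = Σ (O − E)² / E
  white: (415 − 434.6875)² / 434.6875 = 0.8917
  colored: (120 − 100.3125)² / 100.3125 = 3.8639
χ² = 0.8917 + 3.8639 = 4.7556 ≈ 4.756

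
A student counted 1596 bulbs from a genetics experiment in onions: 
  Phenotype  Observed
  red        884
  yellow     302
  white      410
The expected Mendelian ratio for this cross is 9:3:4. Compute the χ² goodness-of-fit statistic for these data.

0.539

Total ratio parts = 16. Expected numbers out of 1596:
  red: 1596 × 9/16 = 897.75
  yellow: 1596 × 3/16 = 299.25
  white: 1596 × 4/16 = 399
χ² = Σ (O − E)² / E
  red: (884 − 897.75)² / 897.75 = 0.2106
  yellow: (302 − 299.25)² / 299.25 = 0.0253
  white: (410 − 399)² / 399 = 0.3033
χ² = 0.2106 + 0.0253 + 0.3033 = 0.5392 ≈ 0.539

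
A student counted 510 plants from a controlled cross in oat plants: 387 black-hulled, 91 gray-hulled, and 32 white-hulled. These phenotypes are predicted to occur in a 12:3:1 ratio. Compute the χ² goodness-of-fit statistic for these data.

0.277

Expected counts for N = 510 under a 12:3:1 ratio (total parts = 16):
  black-hulled: 510 × 12/16 = 382.5
  gray-hulled: 510 × 3/16 = 95.625
  white-hulled: 510 × 1/16 = 31.875
χ² = Σ (O − E)² / E
  black-hulled: (387 − 382.5)² / 382.5 = 0.0529
  gray-hulled: (91 − 95.625)² / 95.625 = 0.2237
  white-hulled: (32 − 31.875)² / 31.875 = 0.0005
χ² = 0.0529 + 0.2237 + 0.0005 = 0.2771 ≈ 0.277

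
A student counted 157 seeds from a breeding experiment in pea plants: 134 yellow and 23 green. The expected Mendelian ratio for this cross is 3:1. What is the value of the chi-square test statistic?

Total ratio parts = 4. Expected numbers out of 157:
  yellow: 157 × 3/4 = 117.75
  green: 157 × 1/4 = 39.25
χ² = Σ (O − E)² / E
  yellow: (134 − 117.75)² / 117.75 = 2.2426
  green: (23 − 39.25)² / 39.25 = 6.7277
χ² = 2.2426 + 6.7277 = 8.9703 ≈ 8.970

8.970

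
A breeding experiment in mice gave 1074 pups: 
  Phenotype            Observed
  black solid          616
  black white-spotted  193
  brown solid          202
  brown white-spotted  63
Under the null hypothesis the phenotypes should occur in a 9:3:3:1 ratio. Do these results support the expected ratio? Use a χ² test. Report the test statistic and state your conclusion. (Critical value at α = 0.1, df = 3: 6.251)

0.837; consistent

The 9:3:3:1 ratio has 16 parts, so with N = 1074 the expected counts are:
  black solid: 1074 × 9/16 = 604.125
  black white-spotted: 1074 × 3/16 = 201.375
  brown solid: 1074 × 3/16 = 201.375
  brown white-spotted: 1074 × 1/16 = 67.125
χ² = Σ (O − E)² / E
  black solid: (616 − 604.125)² / 604.125 = 0.2334
  black white-spotted: (193 − 201.375)² / 201.375 = 0.3483
  brown solid: (202 − 201.375)² / 201.375 = 0.0019
  brown white-spotted: (63 − 67.125)² / 67.125 = 0.2535
χ² = 0.2334 + 0.3483 + 0.0019 + 0.2535 = 0.8371 ≈ 0.837
Degrees of freedom = 4 − 1 = 3; critical value at α = 0.1 is 6.251.
Since 0.837 < 6.251, we fail to reject the null hypothesis — the data are consistent with the 9:3:3:1 ratio.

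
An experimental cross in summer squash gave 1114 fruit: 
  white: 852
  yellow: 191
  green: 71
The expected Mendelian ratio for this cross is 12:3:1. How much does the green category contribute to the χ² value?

The 12:3:1 ratio has 16 parts, so with N = 1114 the expected counts are:
  white: 1114 × 12/16 = 835.5
  yellow: 1114 × 3/16 = 208.875
  green: 1114 × 1/16 = 69.625
Contribution of green: (71 − 69.625)² / 69.625 = 0.0272

0.027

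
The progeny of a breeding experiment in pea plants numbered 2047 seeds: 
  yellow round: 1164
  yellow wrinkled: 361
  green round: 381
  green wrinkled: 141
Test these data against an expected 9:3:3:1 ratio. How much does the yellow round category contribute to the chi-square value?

The 9:3:3:1 ratio has 16 parts, so with N = 2047 the expected counts are:
  yellow round: 2047 × 9/16 = 1151.4375
  yellow wrinkled: 2047 × 3/16 = 383.8125
  green round: 2047 × 3/16 = 383.8125
  green wrinkled: 2047 × 1/16 = 127.9375
Contribution of yellow round: (1164 − 1151.4375)² / 1151.4375 = 0.1371

0.137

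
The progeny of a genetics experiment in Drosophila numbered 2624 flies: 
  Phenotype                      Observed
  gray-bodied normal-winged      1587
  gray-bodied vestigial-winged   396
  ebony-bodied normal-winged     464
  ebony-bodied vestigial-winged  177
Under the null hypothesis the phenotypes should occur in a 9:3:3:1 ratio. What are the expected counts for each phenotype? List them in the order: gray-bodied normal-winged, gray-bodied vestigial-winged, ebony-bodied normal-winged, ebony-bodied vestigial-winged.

1476, 492, 492, 164

The 9:3:3:1 ratio has 16 parts, so with N = 2624 the expected counts are:
  gray-bodied normal-winged: 2624 × 9/16 = 1476
  gray-bodied vestigial-winged: 2624 × 3/16 = 492
  ebony-bodied normal-winged: 2624 × 3/16 = 492
  ebony-bodied vestigial-winged: 2624 × 1/16 = 164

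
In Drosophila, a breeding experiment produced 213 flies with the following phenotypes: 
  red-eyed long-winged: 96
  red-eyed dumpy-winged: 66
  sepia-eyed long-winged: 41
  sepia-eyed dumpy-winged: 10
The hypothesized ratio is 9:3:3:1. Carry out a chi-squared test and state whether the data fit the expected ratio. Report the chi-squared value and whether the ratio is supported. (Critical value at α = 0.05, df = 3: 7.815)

Expected counts for N = 213 under a 9:3:3:1 ratio (total parts = 16):
  red-eyed long-winged: 213 × 9/16 = 119.8125
  red-eyed dumpy-winged: 213 × 3/16 = 39.9375
  sepia-eyed long-winged: 213 × 3/16 = 39.9375
  sepia-eyed dumpy-winged: 213 × 1/16 = 13.3125
χ² = Σ (O − E)² / E
  red-eyed long-winged: (96 − 119.8125)² / 119.8125 = 4.7327
  red-eyed dumpy-winged: (66 − 39.9375)² / 39.9375 = 17.0079
  sepia-eyed long-winged: (41 − 39.9375)² / 39.9375 = 0.0283
  sepia-eyed dumpy-winged: (10 − 13.3125)² / 13.3125 = 0.8242
χ² = 4.7327 + 17.0079 + 0.0283 + 0.8242 = 22.5931 ≈ 22.593
Degrees of freedom = 4 − 1 = 3; critical value at α = 0.05 is 7.815.
Since 22.593 > 7.815, we reject the null hypothesis — the data do not fit the 9:3:3:1 ratio.

22.593; not consistent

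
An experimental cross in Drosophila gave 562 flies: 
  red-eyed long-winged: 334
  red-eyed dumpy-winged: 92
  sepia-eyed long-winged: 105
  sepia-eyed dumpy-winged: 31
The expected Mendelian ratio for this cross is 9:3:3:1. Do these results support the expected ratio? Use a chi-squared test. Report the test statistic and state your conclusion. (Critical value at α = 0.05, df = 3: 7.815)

Expected counts for N = 562 under a 9:3:3:1 ratio (total parts = 16):
  red-eyed long-winged: 562 × 9/16 = 316.125
  red-eyed dumpy-winged: 562 × 3/16 = 105.375
  sepia-eyed long-winged: 562 × 3/16 = 105.375
  sepia-eyed dumpy-winged: 562 × 1/16 = 35.125
χ² = Σ (O − E)² / E
  red-eyed long-winged: (334 − 316.125)² / 316.125 = 1.0107
  red-eyed dumpy-winged: (92 − 105.375)² / 105.375 = 1.6977
  sepia-eyed long-winged: (105 − 105.375)² / 105.375 = 0.0013
  sepia-eyed dumpy-winged: (31 − 35.125)² / 35.125 = 0.4844
χ² = 1.0107 + 1.6977 + 0.0013 + 0.4844 = 3.1941 ≈ 3.194
Degrees of freedom = 4 − 1 = 3; critical value at α = 0.05 is 7.815.
Since 3.194 < 7.815, we fail to reject the null hypothesis — the data are consistent with the 9:3:3:1 ratio.

3.194; consistent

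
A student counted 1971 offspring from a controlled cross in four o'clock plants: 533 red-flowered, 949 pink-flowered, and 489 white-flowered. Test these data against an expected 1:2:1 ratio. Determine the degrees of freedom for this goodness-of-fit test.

2

A goodness-of-fit test with 3 phenotype classes has df = 3 − 1 = 2.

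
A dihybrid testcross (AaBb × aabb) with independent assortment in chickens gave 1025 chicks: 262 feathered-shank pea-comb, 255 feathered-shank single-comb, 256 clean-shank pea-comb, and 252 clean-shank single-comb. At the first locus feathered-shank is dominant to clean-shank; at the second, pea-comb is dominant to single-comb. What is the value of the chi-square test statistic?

0.206

A dihybrid testcross with independent assortment gives a 1:1:1:1 ratio.
Expected counts for N = 1025 under a 1:1:1:1 ratio (total parts = 4):
  feathered-shank pea-comb: 1025 × 1/4 = 256.25
  feathered-shank single-comb: 1025 × 1/4 = 256.25
  clean-shank pea-comb: 1025 × 1/4 = 256.25
  clean-shank single-comb: 1025 × 1/4 = 256.25
χ² = Σ (O − E)² / E
  feathered-shank pea-comb: (262 − 256.25)² / 256.25 = 0.1290
  feathered-shank single-comb: (255 − 256.25)² / 256.25 = 0.0061
  clean-shank pea-comb: (256 − 256.25)² / 256.25 = 0.0002
  clean-shank single-comb: (252 − 256.25)² / 256.25 = 0.0705
χ² = 0.1290 + 0.0061 + 0.0002 + 0.0705 = 0.2058 ≈ 0.206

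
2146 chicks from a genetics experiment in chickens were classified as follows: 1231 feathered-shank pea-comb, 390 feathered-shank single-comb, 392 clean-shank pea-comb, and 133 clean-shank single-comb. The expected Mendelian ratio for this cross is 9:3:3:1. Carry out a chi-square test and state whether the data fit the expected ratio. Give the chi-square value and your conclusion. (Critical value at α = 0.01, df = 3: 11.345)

Under the 9:3:3:1 hypothesis (Σ ratio = 16, N = 2146):
  feathered-shank pea-comb: 2146 × 9/16 = 1207.125
  feathered-shank single-comb: 2146 × 3/16 = 402.375
  clean-shank pea-comb: 2146 × 3/16 = 402.375
  clean-shank single-comb: 2146 × 1/16 = 134.125
χ² = Σ (O − E)² / E
  feathered-shank pea-comb: (1231 − 1207.125)² / 1207.125 = 0.4722
  feathered-shank single-comb: (390 − 402.375)² / 402.375 = 0.3806
  clean-shank pea-comb: (392 − 402.375)² / 402.375 = 0.2675
  clean-shank single-comb: (133 − 134.125)² / 134.125 = 0.0094
χ² = 0.4722 + 0.3806 + 0.2675 + 0.0094 = 1.1297 ≈ 1.130
Degrees of freedom = 4 − 1 = 3; critical value at α = 0.01 is 11.345.
Since 1.130 < 11.345, we fail to reject the null hypothesis — the data are consistent with the 9:3:3:1 ratio.

1.130; consistent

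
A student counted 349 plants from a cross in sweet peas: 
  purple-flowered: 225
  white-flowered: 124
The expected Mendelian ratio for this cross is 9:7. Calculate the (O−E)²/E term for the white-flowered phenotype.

The 9:7 ratio has 16 parts, so with N = 349 the expected counts are:
  purple-flowered: 349 × 9/16 = 196.3125
  white-flowered: 349 × 7/16 = 152.6875
Contribution of white-flowered: (124 − 152.6875)² / 152.6875 = 5.3899

5.390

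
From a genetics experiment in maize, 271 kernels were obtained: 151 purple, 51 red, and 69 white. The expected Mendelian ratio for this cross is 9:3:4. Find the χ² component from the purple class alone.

0.014

The 9:3:4 ratio has 16 parts, so with N = 271 the expected counts are:
  purple: 271 × 9/16 = 152.4375
  red: 271 × 3/16 = 50.8125
  white: 271 × 4/16 = 67.75
Contribution of purple: (151 − 152.4375)² / 152.4375 = 0.0136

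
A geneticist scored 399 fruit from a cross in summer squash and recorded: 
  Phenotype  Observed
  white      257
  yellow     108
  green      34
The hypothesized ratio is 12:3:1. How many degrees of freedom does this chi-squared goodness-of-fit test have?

2

A goodness-of-fit test with 3 phenotype classes has df = 3 − 1 = 2.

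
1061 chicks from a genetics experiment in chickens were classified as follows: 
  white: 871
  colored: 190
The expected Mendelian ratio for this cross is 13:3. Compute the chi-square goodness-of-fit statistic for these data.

Under the 13:3 hypothesis (Σ ratio = 16, N = 1061):
  white: 1061 × 13/16 = 862.0625
  colored: 1061 × 3/16 = 198.9375
χ² = Σ (O − E)² / E
  white: (871 − 862.0625)² / 862.0625 = 0.0927
  colored: (190 − 198.9375)² / 198.9375 = 0.4015
χ² = 0.0927 + 0.4015 = 0.4942 ≈ 0.494

0.494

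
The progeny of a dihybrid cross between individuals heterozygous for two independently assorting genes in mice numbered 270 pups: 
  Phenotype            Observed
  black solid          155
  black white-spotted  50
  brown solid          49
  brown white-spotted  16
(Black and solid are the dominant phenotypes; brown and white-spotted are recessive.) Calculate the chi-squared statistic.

0.170

A dihybrid F₂ with independent assortment and complete dominance at both loci gives a 9:3:3:1 phenotypic ratio.
Total ratio parts = 16. Expected numbers out of 270:
  black solid: 270 × 9/16 = 151.875
  black white-spotted: 270 × 3/16 = 50.625
  brown solid: 270 × 3/16 = 50.625
  brown white-spotted: 270 × 1/16 = 16.875
χ² = Σ (O − E)² / E
  black solid: (155 − 151.875)² / 151.875 = 0.0643
  black white-spotted: (50 − 50.625)² / 50.625 = 0.0077
  brown solid: (49 − 50.625)² / 50.625 = 0.0522
  brown white-spotted: (16 − 16.875)² / 16.875 = 0.0454
χ² = 0.0643 + 0.0077 + 0.0522 + 0.0454 = 0.1696 ≈ 0.170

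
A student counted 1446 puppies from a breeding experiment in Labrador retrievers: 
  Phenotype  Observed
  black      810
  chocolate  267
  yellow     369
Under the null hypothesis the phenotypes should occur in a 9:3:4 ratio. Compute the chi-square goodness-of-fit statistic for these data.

Under the 9:3:4 hypothesis (Σ ratio = 16, N = 1446):
  black: 1446 × 9/16 = 813.375
  chocolate: 1446 × 3/16 = 271.125
  yellow: 1446 × 4/16 = 361.5
χ² = Σ (O − E)² / E
  black: (810 − 813.375)² / 813.375 = 0.0140
  chocolate: (267 − 271.125)² / 271.125 = 0.0628
  yellow: (369 − 361.5)² / 361.5 = 0.1556
χ² = 0.0140 + 0.0628 + 0.1556 = 0.2324 ≈ 0.232

0.232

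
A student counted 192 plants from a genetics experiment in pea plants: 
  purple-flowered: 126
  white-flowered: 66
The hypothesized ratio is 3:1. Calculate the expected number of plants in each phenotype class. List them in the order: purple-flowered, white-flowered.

The 3:1 ratio has 4 parts, so with N = 192 the expected counts are:
  purple-flowered: 192 × 3/4 = 144
  white-flowered: 192 × 1/4 = 48

144, 48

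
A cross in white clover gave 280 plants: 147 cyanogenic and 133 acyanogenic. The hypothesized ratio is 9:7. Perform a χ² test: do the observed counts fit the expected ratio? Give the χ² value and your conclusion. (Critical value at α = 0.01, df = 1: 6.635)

Total ratio parts = 16. Expected numbers out of 280:
  cyanogenic: 280 × 9/16 = 157.5
  acyanogenic: 280 × 7/16 = 122.5
χ² = Σ (O − E)² / E
  cyanogenic: (147 − 157.5)² / 157.5 = 0.7000
  acyanogenic: (133 − 122.5)² / 122.5 = 0.9000
χ² = 0.7000 + 0.9000 = 1.600
Degrees of freedom = 2 − 1 = 1; critical value at α = 0.01 is 6.635.
Since 1.600 < 6.635, we fail to reject the null hypothesis — the data are consistent with the 9:7 ratio.

1.600; consistent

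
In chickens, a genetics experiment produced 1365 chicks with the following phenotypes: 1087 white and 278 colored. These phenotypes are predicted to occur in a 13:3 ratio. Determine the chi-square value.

Under the 13:3 hypothesis (Σ ratio = 16, N = 1365):
  white: 1365 × 13/16 = 1109.0625
  colored: 1365 × 3/16 = 255.9375
χ² = Σ (O − E)² / E
  white: (1087 − 1109.0625)² / 1109.0625 = 0.4389
  colored: (278 − 255.9375)² / 255.9375 = 1.9018
χ² = 0.4389 + 1.9018 = 2.3407 ≈ 2.341

2.341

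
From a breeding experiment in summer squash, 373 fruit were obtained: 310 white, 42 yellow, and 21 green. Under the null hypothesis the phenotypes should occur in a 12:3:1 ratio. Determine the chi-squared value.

The 12:3:1 ratio has 16 parts, so with N = 373 the expected counts are:
  white: 373 × 12/16 = 279.75
  yellow: 373 × 3/16 = 69.9375
  green: 373 × 1/16 = 23.3125
χ² = Σ (O − E)² / E
  white: (310 − 279.75)² / 279.75 = 3.2710
  yellow: (42 − 69.9375)² / 69.9375 = 11.1600
  green: (21 − 23.3125)² / 23.3125 = 0.2294
χ² = 3.2710 + 11.1600 + 0.2294 = 14.6604 ≈ 14.660

14.660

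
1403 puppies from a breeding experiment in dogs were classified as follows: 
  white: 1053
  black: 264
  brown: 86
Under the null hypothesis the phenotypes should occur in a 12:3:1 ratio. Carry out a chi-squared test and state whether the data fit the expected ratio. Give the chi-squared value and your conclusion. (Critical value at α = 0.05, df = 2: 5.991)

Total ratio parts = 16. Expected numbers out of 1403:
  white: 1403 × 12/16 = 1052.25
  black: 1403 × 3/16 = 263.0625
  brown: 1403 × 1/16 = 87.6875
χ² = Σ (O − E)² / E
  white: (1053 − 1052.25)² / 1052.25 = 0.0005
  black: (264 − 263.0625)² / 263.0625 = 0.0033
  brown: (86 − 87.6875)² / 87.6875 = 0.0325
χ² = 0.0005 + 0.0033 + 0.0325 = 0.0363 ≈ 0.036
Degrees of freedom = 3 − 1 = 2; critical value at α = 0.05 is 5.991.
Since 0.036 < 5.991, we fail to reject the null hypothesis — the data are consistent with the 12:3:1 ratio.

0.036; consistent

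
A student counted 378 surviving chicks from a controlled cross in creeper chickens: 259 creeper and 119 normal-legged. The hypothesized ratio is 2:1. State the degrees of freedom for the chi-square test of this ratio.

1

A goodness-of-fit test with 2 phenotype classes has df = 2 − 1 = 1.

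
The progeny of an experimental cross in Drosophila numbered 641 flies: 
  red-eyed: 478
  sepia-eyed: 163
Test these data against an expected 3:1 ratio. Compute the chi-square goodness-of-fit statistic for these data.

Under the 3:1 hypothesis (Σ ratio = 4, N = 641):
  red-eyed: 641 × 3/4 = 480.75
  sepia-eyed: 641 × 1/4 = 160.25
χ² = Σ (O − E)² / E
  red-eyed: (478 − 480.75)² / 480.75 = 0.0157
  sepia-eyed: (163 − 160.25)² / 160.25 = 0.0472
χ² = 0.0157 + 0.0472 = 0.0629 ≈ 0.063

0.063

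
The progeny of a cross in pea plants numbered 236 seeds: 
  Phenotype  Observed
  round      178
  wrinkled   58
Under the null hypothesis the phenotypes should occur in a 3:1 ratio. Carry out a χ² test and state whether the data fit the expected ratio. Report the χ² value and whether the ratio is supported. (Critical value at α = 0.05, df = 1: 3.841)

0.023; consistent

The 3:1 ratio has 4 parts, so with N = 236 the expected counts are:
  round: 236 × 3/4 = 177
  wrinkled: 236 × 1/4 = 59
χ² = Σ (O − E)² / E
  round: (178 − 177)² / 177 = 0.0056
  wrinkled: (58 − 59)² / 59 = 0.0169
χ² = 0.0056 + 0.0169 = 0.0225 ≈ 0.023
Degrees of freedom = 2 − 1 = 1; critical value at α = 0.05 is 3.841.
Since 0.023 < 3.841, we fail to reject the null hypothesis — the data are consistent with the 3:1 ratio.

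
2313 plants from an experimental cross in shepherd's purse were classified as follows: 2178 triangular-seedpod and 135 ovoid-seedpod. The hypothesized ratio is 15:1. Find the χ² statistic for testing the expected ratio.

The 15:1 ratio has 16 parts, so with N = 2313 the expected counts are:
  triangular-seedpod: 2313 × 15/16 = 2168.4375
  ovoid-seedpod: 2313 × 1/16 = 144.5625
χ² = Σ (O − E)² / E
  triangular-seedpod: (2178 − 2168.4375)² / 2168.4375 = 0.0422
  ovoid-seedpod: (135 − 144.5625)² / 144.5625 = 0.6325
χ² = 0.0422 + 0.6325 = 0.6747 ≈ 0.675

0.675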